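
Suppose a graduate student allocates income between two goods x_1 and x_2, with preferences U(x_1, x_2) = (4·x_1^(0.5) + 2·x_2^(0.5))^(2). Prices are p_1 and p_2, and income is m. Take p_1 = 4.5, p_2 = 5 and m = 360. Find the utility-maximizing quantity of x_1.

MRS = MU_x_1/MU_x_2 = 2·(x_2/x_1)^(0.5). Set equal to p_1/p_2.
Solve for the ratio: x_2/x_1 = [(1/2)·p_1/p_2]^(2).
With the ratio pinned down, the budget gives x_1* = m/(p_1 + p_2·(x_2/x_1)) and x_2* = (x_2/x_1)·x_1*.
Numerically x_2/x_1 = 0.2025, so x_1* = 360/(4.5 + 5·0.2025) = 65.3061.

x_1* = 65.3061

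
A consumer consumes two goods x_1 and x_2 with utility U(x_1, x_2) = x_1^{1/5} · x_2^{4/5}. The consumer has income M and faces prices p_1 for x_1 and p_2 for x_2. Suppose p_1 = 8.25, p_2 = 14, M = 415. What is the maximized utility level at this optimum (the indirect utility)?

V = 19.9771

MU_x_1/MU_x_2 = (0.2·x_2)/(0.8·x_1); tangency sets this equal to p_1/p_2.
So 0.2·p_2·x_2 = 0.8·p_1·x_1; combined with the budget, a share 0.2 of income goes to x_1.
Demand: x_1*(p_1,p_2,M) = 0.2·M/p_1 and x_2* = 0.8·M/p_2.
At p_1=8.25, p_2=14, M=415: x_1* = 0.2·415/8.25 = 10.0606, x_2* = 23.7143.
Utility at the optimum: U(10.0606, 23.7143) = 19.9771.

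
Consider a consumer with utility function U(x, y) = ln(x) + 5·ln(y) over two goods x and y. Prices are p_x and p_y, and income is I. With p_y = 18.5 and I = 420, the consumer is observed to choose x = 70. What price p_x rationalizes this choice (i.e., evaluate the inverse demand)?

p_x = 1

Tangency: MRS = (1/5)·y/x = p_x/p_y.
So p_y·y = 5·p_x·x; combined with the budget, a share 1/6 of income goes to x.
Demand: x*(p_x,p_y,I) = 1/6·I/p_x and y* = 5/6·I/p_y.
Set x* = 70 in the demand function and solve for p_x: p_x = 1.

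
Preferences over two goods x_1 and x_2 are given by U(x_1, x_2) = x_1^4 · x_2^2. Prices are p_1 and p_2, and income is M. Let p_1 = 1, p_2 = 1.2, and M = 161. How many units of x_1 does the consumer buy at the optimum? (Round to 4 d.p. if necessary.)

MU_x_1/MU_x_2 = (4·x_2)/(2·x_1); tangency sets this equal to p_1/p_2.
So 4·p_2·x_2 = 2·p_1·x_1; combined with the budget, a share 2/3 of income goes to x_1.
Demand: x_1*(p_1,p_2,M) = 2/3·M/p_1 and x_2* = 1/3·M/p_2.
At p_1=1, p_2=1.2, M=161: x_1* = 2/3·161/1 = 107.3333.

x_1* = 107.3333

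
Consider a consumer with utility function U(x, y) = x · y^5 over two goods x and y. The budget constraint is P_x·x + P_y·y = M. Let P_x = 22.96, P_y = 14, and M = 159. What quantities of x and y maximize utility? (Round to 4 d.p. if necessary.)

The MRS is (1/5)·y/x. Set MRS = P_x/P_y.
So P_y·y = 5·P_x·x; combined with the budget, a share 1/6 of income goes to x.
Demand: x*(P_x,P_y,M) = 1/6·M/P_x and y* = 5/6·M/P_y.
At P_x=22.96, P_y=14, M=159: x* = 1/6·159/22.96 = 1.1542, y* = 9.4643.

x* = 1.1542, y* = 9.4643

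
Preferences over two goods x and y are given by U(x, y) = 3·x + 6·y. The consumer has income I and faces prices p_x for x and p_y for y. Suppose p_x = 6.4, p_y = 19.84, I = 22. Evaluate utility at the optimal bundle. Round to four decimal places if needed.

V = 10.3125

Perfect substitutes: compare marginal utility per dollar. 3/p_x vs 6/p_y → 0.4688 vs 0.3024.
x gives more utility per dollar, so spend all income on x: x* = I/p_x, y* = 0.
Numerically: x* = 3.4375, y* = 0.
Utility at the optimum: U(3.4375, 0) = 10.3125.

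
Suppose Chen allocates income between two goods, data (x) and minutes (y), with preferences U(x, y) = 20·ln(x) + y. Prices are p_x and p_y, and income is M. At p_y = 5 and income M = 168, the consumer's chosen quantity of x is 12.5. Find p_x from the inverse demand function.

MU_x = 20/x, MU_y = 1. Tangency: 20/x = p_x/p_y.
So x*(p_x,p_y) = 20·p_y/p_x, independent of income; and y* = (M − 20·p_y)/p_y.
Set x* = 12.5 in the demand function and solve for p_x: p_x = 8.

p_x = 8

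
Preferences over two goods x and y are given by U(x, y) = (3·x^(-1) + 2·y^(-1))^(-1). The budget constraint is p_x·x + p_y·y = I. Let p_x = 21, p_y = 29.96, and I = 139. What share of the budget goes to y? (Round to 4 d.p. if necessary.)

share on y = 0.4937

MRS = MU_x/MU_y = (3/2)·(y/x)^(2). Set equal to p_x/p_y.
Hence y/x = ((2/3)·p_x/p_y)^(1/(2)), i.e. raised to the 0.5 power.
Substitute y = (y/x)·x into the budget: x* = I/(p_x + p_y·(y/x)).
Numerically y/x = 0.683586, so x* = 139/(21 + 29.96·0.683586) = 3.351 and y* = 0.683586·3.351 = 2.2907.
Expenditure on y: 29.96·2.2907 = 68.6291; share = 0.4937.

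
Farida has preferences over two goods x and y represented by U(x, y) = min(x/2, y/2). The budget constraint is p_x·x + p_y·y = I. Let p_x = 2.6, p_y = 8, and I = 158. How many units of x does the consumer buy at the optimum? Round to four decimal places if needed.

x* = 14.9057

Leontief preferences: the optimum is at the kink where x/2 = y/2, i.e. y = x.
Budget: p_x·x + p_y·x = I, so (2·p_x + 2·p_y)·x = 2·I.
Demand: x*(p_x,p_y,I) = 2·I/(2·p_x + 2·p_y), y* = 2·I/(2·p_x + 2·p_y).
Here 2·2.6 + 2·8 = 21.2, giving x* = 14.9057.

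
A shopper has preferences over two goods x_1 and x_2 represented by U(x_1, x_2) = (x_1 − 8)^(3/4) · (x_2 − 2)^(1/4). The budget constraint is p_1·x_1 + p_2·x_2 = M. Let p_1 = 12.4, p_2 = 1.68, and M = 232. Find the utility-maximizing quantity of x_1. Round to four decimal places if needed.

x_1* = 15.829

This is Cobb-Douglas in (x_1−8, x_2−2): tangency gives 0.75·p_2·(x_2−2) = 0.25·p_1·(x_1−8).
Substituting into the budget: x_1* = 8 + 0.75·(M − 8·p_1 − 2·p_2)/p_1, and x_2* = 2 + 0.25·(…)/p_2.
Discretionary income = 232 − 8·12.4 − 2·1.68 = 129.44; x_1* = 8 + 0.75·129.44/12.4 = 15.829.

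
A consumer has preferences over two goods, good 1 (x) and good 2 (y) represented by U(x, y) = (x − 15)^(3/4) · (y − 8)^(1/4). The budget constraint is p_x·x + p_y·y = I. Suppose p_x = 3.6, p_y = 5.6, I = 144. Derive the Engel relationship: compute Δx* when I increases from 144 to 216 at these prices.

Let x' = x−15, y' = y−8. MRS = 3·y'/x' = p_x/p_y.
After buying the subsistence bundle (15, 8), a share 0.75 of the remaining income goes to x: x* = 15 + 0.75·(I − 15p_x − 8p_y)/p_x.
Discretionary income = 144 − 15·3.6 − 8·5.6 = 45.2; x* = 15 + 0.75·45.2/3.6 = 24.4167.
At I' = 216: x* = 39.4167. Change: 39.4167 − 24.4167 = 15.

Δx* = 15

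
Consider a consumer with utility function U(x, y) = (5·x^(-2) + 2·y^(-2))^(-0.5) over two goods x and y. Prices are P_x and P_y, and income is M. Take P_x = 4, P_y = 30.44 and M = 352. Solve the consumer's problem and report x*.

x* = 22.8533

From the CES first-order condition, (5/2)·(y/x)^(3) = P_x/P_y.
Solve for the ratio: y/x = [(2/5)·P_x/P_y]^(1/3).
Substitute y = (y/x)·x into the budget: x* = M/(P_x + P_y·(y/x)).
Numerically y/x = 0.374592, so x* = 352/(4 + 30.44·0.374592) = 22.8533.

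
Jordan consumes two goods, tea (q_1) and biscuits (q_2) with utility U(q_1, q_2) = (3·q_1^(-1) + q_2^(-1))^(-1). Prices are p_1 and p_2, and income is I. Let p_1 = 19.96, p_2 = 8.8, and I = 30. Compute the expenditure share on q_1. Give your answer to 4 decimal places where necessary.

From the CES first-order condition, 3·(q_2/q_1)^(2) = p_1/p_2.
Hence q_2/q_1 = ((1/3)·p_1/p_2)^(1/(2)), i.e. raised to the 0.5 power.
With the ratio pinned down, the budget gives q_1* = I/(p_1 + p_2·(q_2/q_1)) and q_2* = (q_2/q_1)·q_1*.
Numerically q_2/q_1 = 0.869517, so q_1* = 30/(19.96 + 8.8·0.869517) = 1.0865 and q_2* = 0.869517·1.0865 = 0.9447.
Expenditure on q_1: 19.96·1.0865 = 21.6864; share = 0.7229.

share on q_1 = 0.7229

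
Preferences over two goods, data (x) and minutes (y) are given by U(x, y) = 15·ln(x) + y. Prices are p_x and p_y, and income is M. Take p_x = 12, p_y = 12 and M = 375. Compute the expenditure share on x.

MU_x = 15/x, MU_y = 1. Tangency: 15/x = p_x/p_y.
So x*(p_x,p_y) = 15·p_y/p_x, independent of income; and y* = (M − 15·p_y)/p_y.
At the given prices: x* = 15·12/12 = 15, and y* = 16.25.
Expenditure on x: 12·15 = 180; share = 0.48.

share on x = 0.48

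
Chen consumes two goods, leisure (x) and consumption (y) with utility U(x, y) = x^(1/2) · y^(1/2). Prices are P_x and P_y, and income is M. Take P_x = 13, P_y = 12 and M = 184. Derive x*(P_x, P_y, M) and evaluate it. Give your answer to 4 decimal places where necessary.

Tangency: MRS = y/x = P_x/P_y.
Rearranging, P_y·y = P_x·x. Substituting into the budget gives P_x·x·(1 + 1) = M.
Demand: x*(P_x,P_y,M) = 0.5·M/P_x and y* = 0.5·M/P_y.
At P_x=13, P_y=12, M=184: x* = 0.5·184/13 = 7.0769.

x* = 7.0769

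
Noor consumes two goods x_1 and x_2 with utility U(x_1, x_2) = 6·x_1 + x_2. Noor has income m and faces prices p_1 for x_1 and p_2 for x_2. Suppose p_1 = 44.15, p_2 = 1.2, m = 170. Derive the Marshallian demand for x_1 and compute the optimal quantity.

Linear utility — the consumer picks whichever good has higher MU/price: 6/44.15 = 0.1359 vs 1/1.2 = 0.8333.
x_2 gives more utility per dollar, so spend all income on x_2: x_2* = m/p_2, x_1* = 0.
Numerically: x_1* = 0, x_2* = 141.6667.

x_1* = 0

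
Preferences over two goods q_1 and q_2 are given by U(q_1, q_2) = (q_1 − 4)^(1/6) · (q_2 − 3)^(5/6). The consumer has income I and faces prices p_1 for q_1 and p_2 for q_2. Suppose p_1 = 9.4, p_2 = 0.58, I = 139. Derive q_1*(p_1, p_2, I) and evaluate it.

q_1* = 5.767

This is Cobb-Douglas in (q_1−4, q_2−3): tangency gives 1/6·p_2·(q_2−3) = 5/6·p_1·(q_1−4).
After buying the subsistence bundle (4, 3), a share 1/6 of the remaining income goes to q_1: q_1* = 4 + 1/6·(I − 4p_1 − 3p_2)/p_1.
Discretionary income = 139 − 4·9.4 − 3·0.58 = 99.66; q_1* = 4 + 1/6·99.66/9.4 = 5.767.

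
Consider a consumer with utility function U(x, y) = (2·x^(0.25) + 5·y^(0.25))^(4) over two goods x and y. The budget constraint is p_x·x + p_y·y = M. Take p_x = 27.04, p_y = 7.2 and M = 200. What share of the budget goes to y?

share on y = 0.8406

MRS = MU_x/MU_y = (2/5)·(y/x)^(0.75). Set equal to p_x/p_y.
Solve for the ratio: y/x = [(5/2)·p_x/p_y]^(4/3).
With the ratio pinned down, the budget gives x* = M/(p_x + p_y·(y/x)) and y* = (y/x)·x*.
Numerically y/x = 19.807011, so x* = 200/(27.04 + 7.2·19.807011) = 1.1789 and y* = 19.807011·1.1789 = 23.3504.
Expenditure on y: 7.2·23.3504 = 168.1227; share = 0.8406.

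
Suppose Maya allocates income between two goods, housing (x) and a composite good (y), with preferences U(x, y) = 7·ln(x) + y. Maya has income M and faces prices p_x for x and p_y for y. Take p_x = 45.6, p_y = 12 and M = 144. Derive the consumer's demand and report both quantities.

x* = 1.8421, y* = 5

Set MRS = p_x/p_y: (7/x)/1 = p_x/p_y.
So x*(p_x,p_y) = 7·p_y/p_x, independent of income; and y* = (M − 7·p_y)/p_y.
At the given prices: x* = 7·12/45.6 = 1.8421, and y* = 5.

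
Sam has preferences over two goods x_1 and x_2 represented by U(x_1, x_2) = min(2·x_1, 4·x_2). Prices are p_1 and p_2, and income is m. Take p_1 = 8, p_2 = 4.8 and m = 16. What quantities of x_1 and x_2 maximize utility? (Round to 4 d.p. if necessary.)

With perfect complements, no substitution: consume in ratio x_1:x_2 = 4:2.
Budget: p_1·x_1 + p_2·(1/2)·x_1 = m, so (4·p_1 + 2·p_2)·x_1 = 4·m.
Demand: x_1*(p_1,p_2,m) = 4·m/(4·p_1 + 2·p_2), x_2* = 2·m/(4·p_1 + 2·p_2).
Here 4·8 + 2·4.8 = 41.6, giving x_1* = 1.5385 and x_2* = 0.7692.

x_1* = 1.5385, x_2* = 0.7692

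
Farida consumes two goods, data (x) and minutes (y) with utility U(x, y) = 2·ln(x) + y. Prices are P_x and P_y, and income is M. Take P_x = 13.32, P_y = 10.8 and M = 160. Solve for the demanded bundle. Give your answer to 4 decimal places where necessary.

Set MRS = P_x/P_y: (2/x)/1 = P_x/P_y.
So x*(P_x,P_y) = 2·P_y/P_x, independent of income; and y* = (M − 2·P_y)/P_y.
At the given prices: x* = 2·10.8/13.32 = 1.6216, and y* = 12.8148.

x* = 1.6216, y* = 12.8148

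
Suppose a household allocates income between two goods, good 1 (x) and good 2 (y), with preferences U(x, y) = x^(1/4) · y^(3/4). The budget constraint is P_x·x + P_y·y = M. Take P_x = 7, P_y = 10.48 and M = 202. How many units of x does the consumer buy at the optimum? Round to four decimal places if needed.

x* = 7.2143

MU_x/MU_y = (0.25·y)/(0.75·x); tangency sets this equal to P_x/P_y.
Rearranging, P_y·y = 3·P_x·x. Substituting into the budget gives P_x·x·(1 + 3) = M.
Demand: x*(P_x,P_y,M) = 0.25·M/P_x and y* = 0.75·M/P_y.
At P_x=7, P_y=10.48, M=202: x* = 0.25·202/7 = 7.2143.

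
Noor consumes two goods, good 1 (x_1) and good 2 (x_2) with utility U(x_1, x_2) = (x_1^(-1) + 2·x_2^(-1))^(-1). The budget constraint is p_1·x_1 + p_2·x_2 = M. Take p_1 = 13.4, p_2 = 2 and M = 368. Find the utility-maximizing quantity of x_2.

From the CES first-order condition, (1/2)·(x_2/x_1)^(2) = p_1/p_2.
Hence x_2/x_1 = (2·p_1/p_2)^(1/(2)), i.e. raised to the 0.5 power.
With the ratio pinned down, the budget gives x_1* = M/(p_1 + p_2·(x_2/x_1)) and x_2* = (x_2/x_1)·x_1*.
Numerically x_2/x_1 = 3.660601, so x_1* = 368/(13.4 + 2·3.660601) = 17.7596 and x_2* = 3.660601·17.7596 = 65.0108.

x_2* = 65.0108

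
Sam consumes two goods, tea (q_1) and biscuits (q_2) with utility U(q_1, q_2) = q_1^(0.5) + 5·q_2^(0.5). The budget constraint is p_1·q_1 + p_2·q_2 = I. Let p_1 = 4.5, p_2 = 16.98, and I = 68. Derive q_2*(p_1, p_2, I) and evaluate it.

q_2* = 3.4795

MRS = MU_q_1/MU_q_2 = (1/5)·(q_2/q_1)^(0.5). Set equal to p_1/p_2.
Hence q_2/q_1 = (5·p_1/p_2)^(1/(0.5)), i.e. raised to the 2 power.
With the ratio pinned down, the budget gives q_1* = I/(p_1 + p_2·(q_2/q_1)) and q_2* = (q_2/q_1)·q_1*.
Numerically q_2/q_1 = 1.755859, so q_1* = 68/(4.5 + 16.98·1.755859) = 1.9817 and q_2* = 1.755859·1.9817 = 3.4795.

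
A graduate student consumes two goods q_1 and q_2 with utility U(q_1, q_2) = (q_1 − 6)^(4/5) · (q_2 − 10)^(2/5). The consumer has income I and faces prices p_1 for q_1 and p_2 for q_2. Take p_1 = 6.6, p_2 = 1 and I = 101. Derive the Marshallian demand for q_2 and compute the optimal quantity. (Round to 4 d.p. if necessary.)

MRS = 2·(q_2−10)/(q_1−6). Tangency with p_1/p_2 gives q_2−10 = (1/2)·(p_1/p_2)·(q_1−6).
Substituting into the budget: q_1* = 6 + 2/3·(I − 6·p_1 − 10·p_2)/p_1, and q_2* = 10 + 1/3·(…)/p_2.
Discretionary income = 101 − 6·6.6 − 10·1 = 51.4; q_2* = 10 + 1/3·51.4/1 = 27.1333.

q_2* = 27.1333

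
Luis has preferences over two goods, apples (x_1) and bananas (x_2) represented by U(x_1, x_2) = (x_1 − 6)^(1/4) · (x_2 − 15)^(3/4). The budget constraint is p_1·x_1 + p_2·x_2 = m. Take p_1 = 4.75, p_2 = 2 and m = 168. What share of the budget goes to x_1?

This is Cobb-Douglas in (x_1−6, x_2−15): tangency gives 0.25·p_2·(x_2−15) = 0.75·p_1·(x_1−6).
After buying the subsistence bundle (6, 15), a share 0.25 of the remaining income goes to x_1: x_1* = 6 + 0.25·(m − 6p_1 − 15p_2)/p_1.
Discretionary income = 168 − 6·4.75 − 15·2 = 109.5; x_1* = 6 + 0.25·109.5/4.75 = 11.7632; x_2* = 15 + 0.75·109.5/2 = 56.0625.
Expenditure on x_1: 4.75·11.7632 = 55.875; share = 0.3326.

share on x_1 = 0.3326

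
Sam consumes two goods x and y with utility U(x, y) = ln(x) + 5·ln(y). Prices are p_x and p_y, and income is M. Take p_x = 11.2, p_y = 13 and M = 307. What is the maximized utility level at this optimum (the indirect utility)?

V = 16.4171

Tangency: MRS = (1/5)·y/x = p_x/p_y.
Rearranging, p_y·y = 5·p_x·x. Substituting into the budget gives p_x·x·(1 + 5) = M.
Demand: x*(p_x,p_y,M) = 1/6·M/p_x and y* = 5/6·M/p_y.
At p_x=11.2, p_y=13, M=307: x* = 1/6·307/11.2 = 4.5685, y* = 19.6795.
Utility at the optimum: U(4.5685, 19.6795) = 16.4171.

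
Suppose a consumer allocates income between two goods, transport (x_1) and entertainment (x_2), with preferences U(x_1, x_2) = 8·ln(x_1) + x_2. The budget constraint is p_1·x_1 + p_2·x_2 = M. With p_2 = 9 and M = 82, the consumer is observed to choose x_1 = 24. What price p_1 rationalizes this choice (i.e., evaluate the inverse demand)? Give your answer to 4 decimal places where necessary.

p_1 = 3

MU_x_1 = 8/x_1, MU_x_2 = 1. Tangency: 8/x_1 = p_1/p_2.
So x_1*(p_1,p_2) = 8·p_2/p_1, independent of income; and x_2* = (M − 8·p_2)/p_2.
Set x_1* = 24 in the demand function and solve for p_1: p_1 = 3.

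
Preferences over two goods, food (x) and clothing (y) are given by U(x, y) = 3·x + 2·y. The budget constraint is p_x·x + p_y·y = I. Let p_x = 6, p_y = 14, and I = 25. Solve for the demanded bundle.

x* = 4.1667, y* = 0

Perfect substitutes: compare marginal utility per dollar. 3/p_x vs 2/p_y → 0.5 vs 0.1429.
x gives more utility per dollar, so spend all income on x: x* = I/p_x, y* = 0.
Numerically: x* = 4.1667, y* = 0.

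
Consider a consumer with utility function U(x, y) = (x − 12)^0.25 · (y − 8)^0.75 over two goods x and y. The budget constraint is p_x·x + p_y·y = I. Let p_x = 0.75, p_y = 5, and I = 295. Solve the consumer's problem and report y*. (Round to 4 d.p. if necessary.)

y* = 44.9

Let x' = x−12, y' = y−8. MRS = (1/3)·y'/x' = p_x/p_y.
Substituting into the budget: x* = 12 + 0.25·(I − 12·p_x − 8·p_y)/p_x, and y* = 8 + 0.75·(…)/p_y.
Discretionary income = 295 − 12·0.75 − 8·5 = 246; y* = 8 + 0.75·246/5 = 44.9.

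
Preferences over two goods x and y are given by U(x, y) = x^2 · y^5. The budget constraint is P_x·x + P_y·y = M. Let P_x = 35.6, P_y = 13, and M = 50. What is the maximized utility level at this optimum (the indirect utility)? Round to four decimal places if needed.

V = 25.1998

At P_x=35.6, P_y=13, M=50: x* = 2/7·50/35.6 = 0.4013, y* = 2.7473.
Utility at the optimum: U(0.4013, 2.7473) = 25.1998.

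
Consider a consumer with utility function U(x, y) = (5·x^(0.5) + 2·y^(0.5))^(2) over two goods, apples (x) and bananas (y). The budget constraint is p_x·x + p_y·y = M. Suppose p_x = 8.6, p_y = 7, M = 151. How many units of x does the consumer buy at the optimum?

x* = 14.6737

From the CES first-order condition, (5/2)·(y/x)^(0.5) = p_x/p_y.
Hence y/x = ((2/5)·p_x/p_y)^(1/(0.5)), i.e. raised to the 2 power.
Substitute y = (y/x)·x into the budget: x* = M/(p_x + p_y·(y/x)).
Numerically y/x = 0.241502, so x* = 151/(8.6 + 7·0.241502) = 14.6737.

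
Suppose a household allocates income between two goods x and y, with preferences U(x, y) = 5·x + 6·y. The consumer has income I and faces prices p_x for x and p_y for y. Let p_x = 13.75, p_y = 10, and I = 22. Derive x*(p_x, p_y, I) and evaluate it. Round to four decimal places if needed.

Linear utility — the consumer picks whichever good has higher MU/price: 5/13.75 = 0.3636 vs 6/10 = 0.6.
y gives more utility per dollar, so spend all income on y: y* = I/p_y, x* = 0.
Numerically: x* = 0, y* = 2.2.

x* = 0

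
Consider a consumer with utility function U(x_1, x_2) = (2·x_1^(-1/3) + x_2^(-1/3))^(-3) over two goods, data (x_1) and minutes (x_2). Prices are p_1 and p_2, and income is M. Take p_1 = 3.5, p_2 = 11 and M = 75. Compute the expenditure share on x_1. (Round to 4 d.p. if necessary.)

share on x_1 = 0.5581

MRS = MU_x_1/MU_x_2 = 2·(x_2/x_1)^(4/3). Set equal to p_1/p_2.
Hence x_2/x_1 = ((1/2)·p_1/p_2)^(1/(4/3)), i.e. raised to the 0.75 power.
With the ratio pinned down, the budget gives x_1* = M/(p_1 + p_2·(x_2/x_1)) and x_2* = (x_2/x_1)·x_1*.
Numerically x_2/x_1 = 0.251903, so x_1* = 75/(3.5 + 11·0.251903) = 11.9599 and x_2* = 0.251903·11.9599 = 3.0127.
Expenditure on x_1: 3.5·11.9599 = 41.8598; share = 0.5581.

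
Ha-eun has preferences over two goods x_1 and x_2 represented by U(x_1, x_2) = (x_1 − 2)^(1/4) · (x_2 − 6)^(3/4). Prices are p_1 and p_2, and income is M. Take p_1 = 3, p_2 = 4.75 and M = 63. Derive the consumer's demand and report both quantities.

This is Cobb-Douglas in (x_1−2, x_2−6): tangency gives 0.25·p_2·(x_2−6) = 0.75·p_1·(x_1−2).
Substituting into the budget: x_1* = 2 + 0.25·(M − 2·p_1 − 6·p_2)/p_1, and x_2* = 6 + 0.75·(…)/p_2.
Discretionary income = 63 − 2·3 − 6·4.75 = 28.5; x_1* = 2 + 0.25·28.5/3 = 4.375; x_2* = 6 + 0.75·28.5/4.75 = 10.5.

x_1* = 4.375, x_2* = 10.5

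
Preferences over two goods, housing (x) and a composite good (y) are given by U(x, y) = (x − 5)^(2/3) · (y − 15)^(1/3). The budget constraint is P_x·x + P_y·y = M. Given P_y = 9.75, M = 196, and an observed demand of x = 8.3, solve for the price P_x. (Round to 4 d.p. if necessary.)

Let x' = x−5, y' = y−15. MRS = 2·y'/x' = P_x/P_y.
Substituting into the budget: x* = 5 + 2/3·(M − 5·P_x − 15·P_y)/P_x, and y* = 15 + 1/3·(…)/P_y.
Set x* = 8.3 in the demand function and solve for P_x: P_x = 5.

P_x = 5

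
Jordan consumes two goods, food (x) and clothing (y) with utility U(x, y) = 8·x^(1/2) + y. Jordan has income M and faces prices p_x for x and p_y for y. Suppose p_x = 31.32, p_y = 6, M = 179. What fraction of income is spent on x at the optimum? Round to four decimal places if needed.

Solve: √x = 4·p_y/p_x, so x*(p_x,p_y) = (4·p_y/p_x)², and y* = (M − p_x·x*)/p_y.
Plugging in: x* = (4·6/31.32)² = 0.5872, y* = 26.7682.
Expenditure on x: 31.32·0.5872 = 18.3908; share = 0.1027.

share on x = 0.1027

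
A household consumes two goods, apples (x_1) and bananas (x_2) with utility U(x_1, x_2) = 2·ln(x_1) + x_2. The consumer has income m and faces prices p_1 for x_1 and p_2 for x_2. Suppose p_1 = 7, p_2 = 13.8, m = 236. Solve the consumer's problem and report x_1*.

MU_x_1 = 2/x_1, MU_x_2 = 1. Tangency: 2/x_1 = p_1/p_2.
So x_1*(p_1,p_2) = 2·p_2/p_1, independent of income; and x_2* = (m − 2·p_2)/p_2.
At the given prices: x_1* = 2·13.8/7 = 3.9429.

x_1* = 3.9429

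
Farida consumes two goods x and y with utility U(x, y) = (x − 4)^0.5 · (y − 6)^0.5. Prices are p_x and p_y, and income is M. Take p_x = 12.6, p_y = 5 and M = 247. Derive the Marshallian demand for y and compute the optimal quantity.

y* = 22.66

Discretionary income = 247 − 4·12.6 − 6·5 = 166.6; y* = 6 + 0.5·166.6/5 = 22.66.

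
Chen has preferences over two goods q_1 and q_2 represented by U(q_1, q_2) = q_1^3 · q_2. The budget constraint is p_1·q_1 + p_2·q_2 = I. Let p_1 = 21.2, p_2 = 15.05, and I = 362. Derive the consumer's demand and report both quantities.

The MRS is 3·q_2/q_1. Set MRS = p_1/p_2.
So 3·p_2·q_2 = p_1·q_1; combined with the budget, a share 0.75 of income goes to q_1.
Demand: q_1*(p_1,p_2,I) = 0.75·I/p_1 and q_2* = 0.25·I/p_2.
At p_1=21.2, p_2=15.05, I=362: q_1* = 0.75·362/21.2 = 12.8066, q_2* = 6.0133.

q_1* = 12.8066, q_2* = 6.0133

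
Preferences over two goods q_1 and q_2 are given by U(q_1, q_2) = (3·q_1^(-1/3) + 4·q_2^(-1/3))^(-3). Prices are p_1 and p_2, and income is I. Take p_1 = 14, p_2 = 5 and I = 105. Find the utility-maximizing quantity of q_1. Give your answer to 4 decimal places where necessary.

q_1* = 3.8281

MRS = MU_q_1/MU_q_2 = (3/4)·(q_2/q_1)^(4/3). Set equal to p_1/p_2.
Solve for the ratio: q_2/q_1 = [(4/3)·p_1/p_2]^(0.75).
With the ratio pinned down, the budget gives q_1* = I/(p_1 + p_2·(q_2/q_1)) and q_2* = (q_2/q_1)·q_1*.
Numerically q_2/q_1 = 2.685793, so q_1* = 105/(14 + 5·2.685793) = 3.8281.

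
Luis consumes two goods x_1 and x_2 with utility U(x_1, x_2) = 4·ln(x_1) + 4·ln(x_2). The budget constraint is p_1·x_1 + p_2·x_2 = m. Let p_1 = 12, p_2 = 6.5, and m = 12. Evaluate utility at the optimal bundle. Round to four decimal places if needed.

V = -3.0928

The MRS is x_2/x_1. Set MRS = p_1/p_2.
Rearranging, p_2·x_2 = p_1·x_1. Substituting into the budget gives p_1·x_1·(1 + 1) = m.
Demand: x_1*(p_1,p_2,m) = 0.5·m/p_1 and x_2* = 0.5·m/p_2.
At p_1=12, p_2=6.5, m=12: x_1* = 0.5·12/12 = 0.5, x_2* = 0.9231.
Utility at the optimum: U(0.5, 0.9231) = -3.0928.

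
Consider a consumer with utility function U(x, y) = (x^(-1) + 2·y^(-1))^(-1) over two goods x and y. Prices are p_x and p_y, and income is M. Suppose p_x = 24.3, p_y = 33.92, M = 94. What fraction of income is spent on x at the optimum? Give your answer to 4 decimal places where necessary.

share on x = 0.3744

From the CES first-order condition, (1/2)·(y/x)^(2) = p_x/p_y.
Hence y/x = (2·p_x/p_y)^(1/(2)), i.e. raised to the 0.5 power.
With the ratio pinned down, the budget gives x* = M/(p_x + p_y·(y/x)) and y* = (y/x)·x*.
Numerically y/x = 1.196989, so x* = 94/(24.3 + 33.92·1.196989) = 1.4483 and y* = 1.196989·1.4483 = 1.7336.
Expenditure on x: 24.3·1.4483 = 35.1947; share = 0.3744.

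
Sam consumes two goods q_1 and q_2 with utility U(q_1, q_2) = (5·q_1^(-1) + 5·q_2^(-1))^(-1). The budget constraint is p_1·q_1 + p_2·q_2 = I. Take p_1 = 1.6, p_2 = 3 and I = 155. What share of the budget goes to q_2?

MRS = MU_q_1/MU_q_2 = (q_2/q_1)^(2). Set equal to p_1/p_2.
Solve for the ratio: q_2/q_1 = [p_1/p_2]^(0.5).
Substitute q_2 = (q_2/q_1)·q_1 into the budget: q_1* = I/(p_1 + p_2·(q_2/q_1)).
Numerically q_2/q_1 = 0.730297, so q_1* = 155/(1.6 + 3·0.730297) = 40.8875 and q_2* = 0.730297·40.8875 = 29.86.
Expenditure on q_2: 3·29.86 = 89.58; share = 0.5779.

share on q_2 = 0.5779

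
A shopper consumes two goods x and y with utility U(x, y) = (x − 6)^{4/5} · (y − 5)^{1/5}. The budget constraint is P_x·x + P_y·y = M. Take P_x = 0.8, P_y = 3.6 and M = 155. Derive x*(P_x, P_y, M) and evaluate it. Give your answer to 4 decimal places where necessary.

MRS = 4·(y−5)/(x−6). Tangency with P_x/P_y gives y−5 = (1/4)·(P_x/P_y)·(x−6).
After buying the subsistence bundle (6, 5), a share 0.8 of the remaining income goes to x: x* = 6 + 0.8·(M − 6P_x − 5P_y)/P_x.
Discretionary income = 155 − 6·0.8 − 5·3.6 = 132.2; x* = 6 + 0.8·132.2/0.8 = 138.2.

x* = 138.2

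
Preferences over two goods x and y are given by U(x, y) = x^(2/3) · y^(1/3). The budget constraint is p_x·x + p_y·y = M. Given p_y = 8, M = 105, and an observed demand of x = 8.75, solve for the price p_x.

p_x = 8

MU_x/MU_y = (2/3·y)/(1/3·x); tangency sets this equal to p_x/p_y.
So 2/3·p_y·y = 1/3·p_x·x; combined with the budget, a share 2/3 of income goes to x.
Demand: x*(p_x,p_y,M) = 2/3·M/p_x and y* = 1/3·M/p_y.
Set x* = 8.75 in the demand function and solve for p_x: p_x = 8.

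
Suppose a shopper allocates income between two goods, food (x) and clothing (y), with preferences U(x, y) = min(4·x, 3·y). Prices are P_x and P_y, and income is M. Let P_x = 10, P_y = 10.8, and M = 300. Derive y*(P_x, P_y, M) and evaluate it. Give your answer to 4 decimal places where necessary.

y* = 16.3934

With perfect complements, no substitution: consume in ratio x:y = 3:4.
Budget: P_x·x + P_y·(4/3)·x = M, so (3·P_x + 4·P_y)·x = 3·M.
Demand: x*(P_x,P_y,M) = 3·M/(3·P_x + 4·P_y), y* = 4·M/(3·P_x + 4·P_y).
Here 3·10 + 4·10.8 = 73.2, giving y* = 16.3934.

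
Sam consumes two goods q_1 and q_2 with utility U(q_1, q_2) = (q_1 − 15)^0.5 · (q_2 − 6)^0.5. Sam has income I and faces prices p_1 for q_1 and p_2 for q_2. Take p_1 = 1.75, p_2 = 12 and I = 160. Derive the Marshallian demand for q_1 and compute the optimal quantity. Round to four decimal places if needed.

q_1* = 32.6429

Let q_1' = q_1−15, q_2' = q_2−6. MRS = q_2'/q_1' = p_1/p_2.
After buying the subsistence bundle (15, 6), a share 0.5 of the remaining income goes to q_1: q_1* = 15 + 0.5·(I − 15p_1 − 6p_2)/p_1.
Discretionary income = 160 − 15·1.75 − 6·12 = 61.75; q_1* = 15 + 0.5·61.75/1.75 = 32.6429.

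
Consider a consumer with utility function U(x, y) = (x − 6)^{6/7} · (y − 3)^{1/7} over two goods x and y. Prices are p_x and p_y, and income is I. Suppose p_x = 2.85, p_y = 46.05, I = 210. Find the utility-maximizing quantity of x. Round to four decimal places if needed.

x* = 22.4662

MRS = 6·(y−3)/(x−6). Tangency with p_x/p_y gives y−3 = (1/6)·(p_x/p_y)·(x−6).
After buying the subsistence bundle (6, 3), a share 6/7 of the remaining income goes to x: x* = 6 + 6/7·(I − 6p_x − 3p_y)/p_x.
Discretionary income = 210 − 6·2.85 − 3·46.05 = 54.75; x* = 6 + 6/7·54.75/2.85 = 22.4662.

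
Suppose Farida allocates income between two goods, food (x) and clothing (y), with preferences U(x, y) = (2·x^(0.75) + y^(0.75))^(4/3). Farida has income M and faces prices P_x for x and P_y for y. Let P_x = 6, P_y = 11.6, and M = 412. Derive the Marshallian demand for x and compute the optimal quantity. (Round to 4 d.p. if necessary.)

x* = 68.0779

Numerically y/x = 0.004474, so x* = 412/(6 + 11.6·0.004474) = 68.0779.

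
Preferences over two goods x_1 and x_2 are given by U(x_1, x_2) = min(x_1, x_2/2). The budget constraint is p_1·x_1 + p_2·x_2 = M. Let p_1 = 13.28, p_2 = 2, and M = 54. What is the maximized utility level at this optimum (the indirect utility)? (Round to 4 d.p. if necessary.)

Leontief preferences: the optimum is at the kink where x_1/1 = x_2/2, i.e. x_2 = 2·x_1.
Budget: p_1·x_1 + p_2·2·x_1 = M, so (p_1 + 2·p_2)·x_1 = M.
Demand: x_1*(p_1,p_2,M) = M/(p_1 + 2·p_2), x_2* = 2·M/(p_1 + 2·p_2).
Here 13.28 + 2·2 = 17.28, giving x_1* = 3.125 and x_2* = 6.25.
Utility at the optimum: U(3.125, 6.25) = 3.125.

V = 3.125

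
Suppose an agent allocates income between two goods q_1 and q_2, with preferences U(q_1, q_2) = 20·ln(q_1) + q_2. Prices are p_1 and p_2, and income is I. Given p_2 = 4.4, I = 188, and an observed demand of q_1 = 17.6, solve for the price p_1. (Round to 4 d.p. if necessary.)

p_1 = 5

MU_q_1 = 20/q_1, MU_q_2 = 1. Tangency: 20/q_1 = p_1/p_2.
So q_1*(p_1,p_2) = 20·p_2/p_1, independent of income; and q_2* = (I − 20·p_2)/p_2.
Set q_1* = 17.6 in the demand function and solve for p_1: p_1 = 5.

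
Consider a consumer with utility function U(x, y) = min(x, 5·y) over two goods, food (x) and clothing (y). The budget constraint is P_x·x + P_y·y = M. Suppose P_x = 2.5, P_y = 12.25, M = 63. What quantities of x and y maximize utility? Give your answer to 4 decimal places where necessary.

x* = 12.7273, y* = 2.5455

Leontief preferences: the optimum is at the kink where x/5 = y/1, i.e. y = (1/5)·x.
Budget: P_x·x + P_y·(1/5)·x = M, so (5·P_x + P_y)·x = 5·M.
Demand: x*(P_x,P_y,M) = 5·M/(5·P_x + P_y), y* = M/(5·P_x + P_y).
Here 5·2.5 + 12.25 = 24.75, giving x* = 12.7273 and y* = 2.5455.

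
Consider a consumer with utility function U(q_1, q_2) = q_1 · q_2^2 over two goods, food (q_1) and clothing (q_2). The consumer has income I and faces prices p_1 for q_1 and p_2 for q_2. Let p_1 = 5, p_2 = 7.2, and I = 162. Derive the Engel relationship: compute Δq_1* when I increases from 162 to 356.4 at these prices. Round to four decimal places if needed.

Δq_1* = 12.96

MU_q_1/MU_q_2 = (q_2)/(2·q_1); tangency sets this equal to p_1/p_2.
So p_2·q_2 = 2·p_1·q_1; combined with the budget, a share 1/3 of income goes to q_1.
Demand: q_1*(p_1,p_2,I) = 1/3·I/p_1 and q_2* = 2/3·I/p_2.
At p_1=5, p_2=7.2, I=162: q_1* = 1/3·162/5 = 10.8.
At I' = 356.4: q_1* = 23.76. Change: 23.76 − 10.8 = 12.96.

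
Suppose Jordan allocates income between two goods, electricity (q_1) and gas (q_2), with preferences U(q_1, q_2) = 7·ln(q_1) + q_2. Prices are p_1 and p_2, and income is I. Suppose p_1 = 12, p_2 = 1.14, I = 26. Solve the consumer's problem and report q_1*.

q_1* = 0.665

So q_1*(p_1,p_2) = 7·p_2/p_1, independent of income; and q_2* = (I − 7·p_2)/p_2.
At the given prices: q_1* = 7·1.14/12 = 0.665.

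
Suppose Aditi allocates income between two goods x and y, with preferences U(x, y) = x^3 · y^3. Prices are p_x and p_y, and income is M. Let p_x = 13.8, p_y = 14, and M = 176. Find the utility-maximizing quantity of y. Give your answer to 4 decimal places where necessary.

Tangency: MRS = y/x = p_x/p_y.
So 3·p_y·y = 3·p_x·x; combined with the budget, a share 0.5 of income goes to x.
Demand: x*(p_x,p_y,M) = 0.5·M/p_x and y* = 0.5·M/p_y.
At p_x=13.8, p_y=14, M=176: y* = 0.5·176/14 = 6.2857.

y* = 6.2857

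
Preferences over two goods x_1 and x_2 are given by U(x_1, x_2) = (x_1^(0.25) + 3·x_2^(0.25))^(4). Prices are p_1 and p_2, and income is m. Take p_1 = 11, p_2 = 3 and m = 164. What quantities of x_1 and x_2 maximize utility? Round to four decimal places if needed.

x_1* = 1.9433, x_2* = 47.5411

Substitute x_2 = (x_2/x_1)·x_1 into the budget: x_1* = m/(p_1 + p_2·(x_2/x_1)).
Numerically x_2/x_1 = 24.463781, so x_1* = 164/(11 + 3·24.463781) = 1.9433 and x_2* = 24.463781·1.9433 = 47.5411.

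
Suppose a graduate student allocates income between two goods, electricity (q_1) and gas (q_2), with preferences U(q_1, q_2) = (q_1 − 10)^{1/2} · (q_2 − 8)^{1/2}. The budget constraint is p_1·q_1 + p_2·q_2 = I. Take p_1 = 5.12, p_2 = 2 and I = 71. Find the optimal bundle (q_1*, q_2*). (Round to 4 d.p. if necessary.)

This is Cobb-Douglas in (q_1−10, q_2−8): tangency gives 0.5·p_2·(q_2−8) = 0.5·p_1·(q_1−10).
After buying the subsistence bundle (10, 8), a share 0.5 of the remaining income goes to q_1: q_1* = 10 + 0.5·(I − 10p_1 − 8p_2)/p_1.
Discretionary income = 71 − 10·5.12 − 8·2 = 3.8; q_1* = 10 + 0.5·3.8/5.12 = 10.3711; q_2* = 8 + 0.5·3.8/2 = 8.95.

q_1* = 10.3711, q_2* = 8.95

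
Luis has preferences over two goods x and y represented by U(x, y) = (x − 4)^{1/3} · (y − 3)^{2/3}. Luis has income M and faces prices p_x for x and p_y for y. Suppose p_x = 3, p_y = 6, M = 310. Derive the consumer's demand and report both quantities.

x* = 35.1111, y* = 34.1111

Let x' = x−4, y' = y−3. MRS = (1/2)·y'/x' = p_x/p_y.
Substituting into the budget: x* = 4 + 1/3·(M − 4·p_x − 3·p_y)/p_x, and y* = 3 + 2/3·(…)/p_y.
Discretionary income = 310 − 4·3 − 3·6 = 280; x* = 4 + 1/3·280/3 = 35.1111; y* = 3 + 2/3·280/6 = 34.1111.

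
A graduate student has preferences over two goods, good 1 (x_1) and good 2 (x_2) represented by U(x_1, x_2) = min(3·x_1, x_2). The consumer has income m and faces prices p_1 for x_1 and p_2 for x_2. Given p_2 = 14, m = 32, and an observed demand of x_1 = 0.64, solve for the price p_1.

With perfect complements, no substitution: consume in ratio x_1:x_2 = 1:3.
Budget: p_1·x_1 + p_2·3·x_1 = m, so (p_1 + 3·p_2)·x_1 = m.
Demand: x_1*(p_1,p_2,m) = m/(p_1 + 3·p_2), x_2* = 3·m/(p_1 + 3·p_2).
Set x_1* = 0.64 in the demand function and solve for p_1: p_1 = 8.

p_1 = 8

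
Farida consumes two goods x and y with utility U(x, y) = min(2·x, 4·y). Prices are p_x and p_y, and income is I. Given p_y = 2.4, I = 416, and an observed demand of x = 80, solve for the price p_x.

p_x = 4

Leontief preferences: the optimum is at the kink where x/4 = y/2, i.e. y = (1/2)·x.
Budget: p_x·x + p_y·(1/2)·x = I, so (4·p_x + 2·p_y)·x = 4·I.
Demand: x*(p_x,p_y,I) = 4·I/(4·p_x + 2·p_y), y* = 2·I/(4·p_x + 2·p_y).
Set x* = 80 in the demand function and solve for p_x: p_x = 4.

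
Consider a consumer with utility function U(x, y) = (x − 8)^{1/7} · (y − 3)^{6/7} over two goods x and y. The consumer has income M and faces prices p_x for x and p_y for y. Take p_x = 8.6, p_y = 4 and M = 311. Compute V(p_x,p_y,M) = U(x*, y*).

V = 34.2328

Let x' = x−8, y' = y−3. MRS = (1/6)·y'/x' = p_x/p_y.
After buying the subsistence bundle (8, 3), a share 1/7 of the remaining income goes to x: x* = 8 + 1/7·(M − 8p_x − 3p_y)/p_x.
Discretionary income = 311 − 8·8.6 − 3·4 = 230.2; x* = 8 + 1/7·230.2/8.6 = 11.8239; y* = 3 + 6/7·230.2/4 = 52.3286.
Utility at the optimum: U(11.8239, 52.3286) = 34.2328.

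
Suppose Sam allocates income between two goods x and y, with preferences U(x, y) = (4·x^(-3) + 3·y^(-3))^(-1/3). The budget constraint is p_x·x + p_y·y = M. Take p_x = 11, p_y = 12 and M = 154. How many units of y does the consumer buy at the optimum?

y* = 6.3953

MU_x ∝ 4·x^(-4), MU_y ∝ 3·y^(-4), so MRS = (4/3)·(y/x)^(4) = p_x/p_y.
Solve for the ratio: y/x = [(3/4)·p_x/p_y]^(0.25).
Substitute y = (y/x)·x into the budget: x* = M/(p_x + p_y·(y/x)).
Numerically y/x = 0.91058, so x* = 154/(11 + 12·0.91058) = 7.0233 and y* = 0.91058·7.0233 = 6.3953.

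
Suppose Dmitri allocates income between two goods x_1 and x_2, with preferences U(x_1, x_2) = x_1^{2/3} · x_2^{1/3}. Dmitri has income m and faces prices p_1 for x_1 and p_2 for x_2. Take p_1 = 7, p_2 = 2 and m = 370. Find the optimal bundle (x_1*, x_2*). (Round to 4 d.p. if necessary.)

Demand: x_1*(p_1,p_2,m) = 2/3·m/p_1 and x_2* = 1/3·m/p_2.
At p_1=7, p_2=2, m=370: x_1* = 2/3·370/7 = 35.2381, x_2* = 61.6667.

x_1* = 35.2381, x_2* = 61.6667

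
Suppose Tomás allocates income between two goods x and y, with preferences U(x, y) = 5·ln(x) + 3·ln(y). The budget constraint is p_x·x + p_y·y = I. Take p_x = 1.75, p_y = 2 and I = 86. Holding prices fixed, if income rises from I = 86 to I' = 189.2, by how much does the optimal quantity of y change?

Δy* = 19.35

The MRS is (5/3)·y/x. Set MRS = p_x/p_y.
So 5·p_y·y = 3·p_x·x; combined with the budget, a share 0.625 of income goes to x.
Demand: x*(p_x,p_y,I) = 0.625·I/p_x and y* = 0.375·I/p_y.
At p_x=1.75, p_y=2, I=86: y* = 0.375·86/2 = 16.125.
At I' = 189.2: y* = 35.475. Change: 35.475 − 16.125 = 19.35.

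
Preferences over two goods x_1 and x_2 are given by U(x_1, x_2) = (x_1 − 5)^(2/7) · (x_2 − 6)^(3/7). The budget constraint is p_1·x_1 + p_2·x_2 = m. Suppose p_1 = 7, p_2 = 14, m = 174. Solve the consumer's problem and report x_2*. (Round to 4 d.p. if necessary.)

x_2* = 8.3571

Substituting into the budget: x_1* = 5 + 0.4·(m − 5·p_1 − 6·p_2)/p_1, and x_2* = 6 + 0.6·(…)/p_2.
Discretionary income = 174 − 5·7 − 6·14 = 55; x_2* = 6 + 0.6·55/14 = 8.3571.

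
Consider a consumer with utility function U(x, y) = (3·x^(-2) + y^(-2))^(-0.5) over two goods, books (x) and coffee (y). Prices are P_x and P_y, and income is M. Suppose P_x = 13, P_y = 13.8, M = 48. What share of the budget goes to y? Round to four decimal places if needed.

share on y = 0.4191

MRS = MU_x/MU_y = 3·(y/x)^(3). Set equal to P_x/P_y.
Solve for the ratio: y/x = [(1/3)·P_x/P_y]^(1/3).
Substitute y = (y/x)·x into the budget: x* = M/(P_x + P_y·(y/x)).
Numerically y/x = 0.679695, so x* = 48/(13 + 13.8·0.679695) = 2.1448 and y* = 0.679695·2.1448 = 1.4578.
Expenditure on y: 13.8·1.4578 = 20.1177; share = 0.4191.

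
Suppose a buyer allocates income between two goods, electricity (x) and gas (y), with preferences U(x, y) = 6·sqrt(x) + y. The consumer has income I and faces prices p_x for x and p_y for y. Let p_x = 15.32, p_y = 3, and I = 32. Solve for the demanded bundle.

Utility is quasi-linear in y; the FOC for x is 3/√x = p_x/p_y.
Thus x* = (3·p_y/p_x)² — independent of I — with the rest of income spent on y.
Plugging in: x* = (3·3/15.32)² = 0.3451, y* = 8.9043.

x* = 0.3451, y* = 8.9043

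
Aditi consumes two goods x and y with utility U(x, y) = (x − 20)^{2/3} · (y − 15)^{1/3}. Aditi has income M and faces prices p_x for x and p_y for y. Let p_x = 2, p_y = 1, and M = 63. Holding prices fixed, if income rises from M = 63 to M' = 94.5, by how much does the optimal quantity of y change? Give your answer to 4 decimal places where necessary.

Substituting into the budget: x* = 20 + 2/3·(M − 20·p_x − 15·p_y)/p_x, and y* = 15 + 1/3·(…)/p_y.
Discretionary income = 63 − 20·2 − 15·1 = 8; y* = 15 + 1/3·8/1 = 17.6667.
At M' = 94.5: y* = 28.1667. Change: 28.1667 − 17.6667 = 10.5.

Δy* = 10.5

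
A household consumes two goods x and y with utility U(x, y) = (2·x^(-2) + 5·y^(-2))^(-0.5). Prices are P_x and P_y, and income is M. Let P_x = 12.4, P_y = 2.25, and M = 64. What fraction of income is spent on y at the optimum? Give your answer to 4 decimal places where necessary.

From the CES first-order condition, (2/5)·(y/x)^(3) = P_x/P_y.
Hence y/x = ((5/2)·P_x/P_y)^(1/(3)), i.e. raised to the 1/3 power.
With the ratio pinned down, the budget gives x* = M/(P_x + P_y·(y/x)) and y* = (y/x)·x*.
Numerically y/x = 2.397322, so x* = 64/(12.4 + 2.25·2.397322) = 3.5967 and y* = 2.397322·3.5967 = 8.6225.
Expenditure on y: 2.25·8.6225 = 19.4006; share = 0.3031.

share on y = 0.3031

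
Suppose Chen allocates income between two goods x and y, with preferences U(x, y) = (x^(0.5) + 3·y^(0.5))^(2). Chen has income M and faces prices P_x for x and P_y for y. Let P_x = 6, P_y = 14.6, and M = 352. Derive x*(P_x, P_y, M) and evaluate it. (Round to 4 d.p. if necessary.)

MU_x ∝ x^(-0.5), MU_y ∝ 3·y^(-0.5), so MRS = (1/3)·(y/x)^(0.5) = P_x/P_y.
Solve for the ratio: y/x = [3·P_x/P_y]^(2).
With the ratio pinned down, the budget gives x* = M/(P_x + P_y·(y/x)) and y* = (y/x)·x*.
Numerically y/x = 1.519985, so x* = 352/(6 + 14.6·1.519985) = 12.4859.

x* = 12.4859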